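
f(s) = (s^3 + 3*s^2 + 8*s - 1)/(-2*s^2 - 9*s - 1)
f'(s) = (4*s + 9)*(s^3 + 3*s^2 + 8*s - 1)/(-2*s^2 - 9*s - 1)^2 + (3*s^2 + 6*s + 8)/(-2*s^2 - 9*s - 1) = (-2*s^4 - 18*s^3 - 14*s^2 - 10*s - 17)/(4*s^4 + 36*s^3 + 85*s^2 + 18*s + 1)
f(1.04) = -0.93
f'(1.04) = -0.42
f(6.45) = -3.12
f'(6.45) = -0.44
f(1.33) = -1.05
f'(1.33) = -0.38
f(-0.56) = -1.38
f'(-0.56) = -1.10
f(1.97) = -1.29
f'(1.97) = -0.37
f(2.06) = -1.32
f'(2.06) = -0.37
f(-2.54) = -2.05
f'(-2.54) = 1.62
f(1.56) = -1.13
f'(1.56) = -0.37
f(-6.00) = 8.26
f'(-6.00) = 2.31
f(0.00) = 1.00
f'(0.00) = -17.00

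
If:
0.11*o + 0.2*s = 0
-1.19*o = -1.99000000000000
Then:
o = 1.67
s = -0.92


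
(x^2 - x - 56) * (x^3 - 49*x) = x^5 - x^4 - 105*x^3 + 49*x^2 + 2744*x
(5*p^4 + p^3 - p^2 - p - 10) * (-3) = -15*p^4 - 3*p^3 + 3*p^2 + 3*p + 30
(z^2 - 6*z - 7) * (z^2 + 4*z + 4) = z^4 - 2*z^3 - 27*z^2 - 52*z - 28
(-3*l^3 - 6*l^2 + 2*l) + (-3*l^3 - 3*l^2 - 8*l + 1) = -6*l^3 - 9*l^2 - 6*l + 1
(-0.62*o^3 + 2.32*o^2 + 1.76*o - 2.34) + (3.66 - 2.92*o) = -0.62*o^3 + 2.32*o^2 - 1.16*o + 1.32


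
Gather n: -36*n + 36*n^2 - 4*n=36*n^2 - 40*n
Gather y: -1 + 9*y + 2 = 9*y + 1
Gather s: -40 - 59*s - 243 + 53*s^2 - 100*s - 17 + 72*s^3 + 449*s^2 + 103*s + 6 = 72*s^3 + 502*s^2 - 56*s - 294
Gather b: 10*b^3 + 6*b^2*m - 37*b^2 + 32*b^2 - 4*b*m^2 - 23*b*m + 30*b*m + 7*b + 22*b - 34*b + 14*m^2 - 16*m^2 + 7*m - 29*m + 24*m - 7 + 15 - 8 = 10*b^3 + b^2*(6*m - 5) + b*(-4*m^2 + 7*m - 5) - 2*m^2 + 2*m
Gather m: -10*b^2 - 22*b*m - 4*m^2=-10*b^2 - 22*b*m - 4*m^2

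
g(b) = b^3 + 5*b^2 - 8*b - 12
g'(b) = 3*b^2 + 10*b - 8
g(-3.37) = 33.47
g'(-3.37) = -7.63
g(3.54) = 66.70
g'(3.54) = 64.99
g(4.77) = 172.14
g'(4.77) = 107.96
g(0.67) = -14.81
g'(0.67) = 0.05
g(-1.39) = 6.09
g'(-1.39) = -16.10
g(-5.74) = 9.54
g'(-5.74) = 33.44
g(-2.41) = 22.32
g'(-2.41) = -14.68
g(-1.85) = 13.58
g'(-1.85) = -16.23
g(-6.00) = 0.00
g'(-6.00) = 40.00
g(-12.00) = -924.00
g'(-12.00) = 304.00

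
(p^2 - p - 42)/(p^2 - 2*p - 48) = (p - 7)/(p - 8)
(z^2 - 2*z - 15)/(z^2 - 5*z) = (z + 3)/z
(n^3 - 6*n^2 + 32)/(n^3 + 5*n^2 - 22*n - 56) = (n - 4)/(n + 7)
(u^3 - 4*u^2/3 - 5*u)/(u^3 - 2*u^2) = (u^2 - 4*u/3 - 5)/(u*(u - 2))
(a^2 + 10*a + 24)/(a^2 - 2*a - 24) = (a + 6)/(a - 6)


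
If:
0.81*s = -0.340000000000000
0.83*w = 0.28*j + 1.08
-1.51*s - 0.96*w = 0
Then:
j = -1.90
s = -0.42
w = 0.66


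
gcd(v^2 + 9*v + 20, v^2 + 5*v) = v + 5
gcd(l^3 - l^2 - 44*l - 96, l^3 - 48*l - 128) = l^2 - 4*l - 32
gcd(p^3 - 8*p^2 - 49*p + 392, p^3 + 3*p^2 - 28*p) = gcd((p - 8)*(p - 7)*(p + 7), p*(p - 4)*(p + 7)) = p + 7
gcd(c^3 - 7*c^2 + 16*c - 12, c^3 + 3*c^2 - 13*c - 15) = c - 3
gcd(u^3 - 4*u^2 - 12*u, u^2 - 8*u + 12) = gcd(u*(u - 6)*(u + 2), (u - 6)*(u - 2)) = u - 6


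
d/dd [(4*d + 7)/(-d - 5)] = -13/(d + 5)^2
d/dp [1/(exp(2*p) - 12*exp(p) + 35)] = 2*(6 - exp(p))*exp(p)/(exp(2*p) - 12*exp(p) + 35)^2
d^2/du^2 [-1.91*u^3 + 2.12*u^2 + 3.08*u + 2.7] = 4.24 - 11.46*u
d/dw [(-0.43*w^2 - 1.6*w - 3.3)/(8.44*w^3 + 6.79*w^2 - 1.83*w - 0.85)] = (3.6292*w^4 + 27.008*w^3 + 95.2069*w^2 + 45.545*w - 4.679)/(71.2336*w^6 + 114.6152*w^5 + 15.2137*w^4 - 39.1994*w^3 - 8.1941*w^2 + 3.111*w + 0.7225)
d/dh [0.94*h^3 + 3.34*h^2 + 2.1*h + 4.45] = 2.82*h^2 + 6.68*h + 2.1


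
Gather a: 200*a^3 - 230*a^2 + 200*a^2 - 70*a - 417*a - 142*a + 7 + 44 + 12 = 200*a^3 - 30*a^2 - 629*a + 63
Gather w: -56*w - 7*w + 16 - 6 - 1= 9 - 63*w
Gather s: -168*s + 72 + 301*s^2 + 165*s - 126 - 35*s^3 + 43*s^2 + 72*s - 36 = -35*s^3 + 344*s^2 + 69*s - 90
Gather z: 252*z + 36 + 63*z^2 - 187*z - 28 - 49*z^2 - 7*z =14*z^2 + 58*z + 8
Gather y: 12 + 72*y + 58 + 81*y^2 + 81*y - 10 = 81*y^2 + 153*y + 60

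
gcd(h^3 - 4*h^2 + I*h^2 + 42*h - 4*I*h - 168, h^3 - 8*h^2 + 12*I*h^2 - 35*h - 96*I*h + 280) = h + 7*I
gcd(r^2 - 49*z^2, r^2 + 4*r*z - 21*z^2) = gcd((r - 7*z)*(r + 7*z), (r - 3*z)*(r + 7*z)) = r + 7*z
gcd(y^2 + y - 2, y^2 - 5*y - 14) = y + 2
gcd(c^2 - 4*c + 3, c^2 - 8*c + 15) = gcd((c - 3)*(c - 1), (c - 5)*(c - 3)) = c - 3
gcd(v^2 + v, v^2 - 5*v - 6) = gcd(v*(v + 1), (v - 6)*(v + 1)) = v + 1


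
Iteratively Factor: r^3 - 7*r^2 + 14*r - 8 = (r - 1)*(r^2 - 6*r + 8) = (r - 4)*(r - 1)*(r - 2)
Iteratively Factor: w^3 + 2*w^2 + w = (w + 1)*(w^2 + w) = w*(w + 1)*(w + 1)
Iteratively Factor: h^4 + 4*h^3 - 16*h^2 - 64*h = (h + 4)*(h^3 - 16*h) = h*(h + 4)*(h^2 - 16) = h*(h - 4)*(h + 4)*(h + 4)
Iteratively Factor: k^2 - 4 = (k + 2)*(k - 2)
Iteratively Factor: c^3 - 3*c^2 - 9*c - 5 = (c + 1)*(c^2 - 4*c - 5) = (c + 1)^2*(c - 5)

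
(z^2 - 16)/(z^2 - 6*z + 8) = (z + 4)/(z - 2)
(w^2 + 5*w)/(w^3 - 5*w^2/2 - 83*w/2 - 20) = 2*w/(2*w^2 - 15*w - 8)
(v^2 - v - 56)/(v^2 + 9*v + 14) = (v - 8)/(v + 2)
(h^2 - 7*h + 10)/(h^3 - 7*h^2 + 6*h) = (h^2 - 7*h + 10)/(h*(h^2 - 7*h + 6))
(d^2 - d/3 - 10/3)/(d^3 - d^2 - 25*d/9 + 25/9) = 3*(d - 2)/(3*d^2 - 8*d + 5)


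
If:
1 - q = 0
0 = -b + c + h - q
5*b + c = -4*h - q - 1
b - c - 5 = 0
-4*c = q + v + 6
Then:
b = -7/2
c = -17/2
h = 6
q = 1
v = 27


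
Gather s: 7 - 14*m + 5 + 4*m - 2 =10 - 10*m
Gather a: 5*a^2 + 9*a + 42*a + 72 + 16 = 5*a^2 + 51*a + 88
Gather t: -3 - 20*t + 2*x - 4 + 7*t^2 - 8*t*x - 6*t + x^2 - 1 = 7*t^2 + t*(-8*x - 26) + x^2 + 2*x - 8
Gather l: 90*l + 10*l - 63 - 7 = 100*l - 70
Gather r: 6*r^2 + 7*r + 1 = 6*r^2 + 7*r + 1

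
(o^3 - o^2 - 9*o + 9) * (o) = o^4 - o^3 - 9*o^2 + 9*o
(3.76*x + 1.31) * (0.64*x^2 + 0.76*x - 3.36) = 2.4064*x^3 + 3.696*x^2 - 11.638*x - 4.4016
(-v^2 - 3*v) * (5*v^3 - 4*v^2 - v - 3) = -5*v^5 - 11*v^4 + 13*v^3 + 6*v^2 + 9*v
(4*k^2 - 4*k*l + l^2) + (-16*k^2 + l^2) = -12*k^2 - 4*k*l + 2*l^2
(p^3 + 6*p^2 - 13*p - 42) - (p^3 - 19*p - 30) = 6*p^2 + 6*p - 12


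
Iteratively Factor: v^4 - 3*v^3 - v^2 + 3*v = (v - 1)*(v^3 - 2*v^2 - 3*v) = v*(v - 1)*(v^2 - 2*v - 3) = v*(v - 3)*(v - 1)*(v + 1)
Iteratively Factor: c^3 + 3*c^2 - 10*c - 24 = (c + 2)*(c^2 + c - 12) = (c + 2)*(c + 4)*(c - 3)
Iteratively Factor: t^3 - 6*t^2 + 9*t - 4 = (t - 1)*(t^2 - 5*t + 4) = (t - 1)^2*(t - 4)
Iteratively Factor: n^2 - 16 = (n + 4)*(n - 4)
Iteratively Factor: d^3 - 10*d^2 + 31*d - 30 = (d - 2)*(d^2 - 8*d + 15) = (d - 3)*(d - 2)*(d - 5)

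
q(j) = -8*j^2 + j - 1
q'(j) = 1 - 16*j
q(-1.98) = -34.34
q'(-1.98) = 32.68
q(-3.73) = -116.03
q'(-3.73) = 60.68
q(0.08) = -0.97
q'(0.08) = -0.28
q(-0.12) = -1.24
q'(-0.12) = 2.92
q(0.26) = -1.28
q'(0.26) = -3.16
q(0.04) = -0.97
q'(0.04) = 0.36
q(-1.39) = -17.85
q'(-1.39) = 23.24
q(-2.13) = -39.43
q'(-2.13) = 35.08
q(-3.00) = -76.00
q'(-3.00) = 49.00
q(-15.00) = -1816.00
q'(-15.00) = 241.00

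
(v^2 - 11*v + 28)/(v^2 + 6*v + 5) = (v^2 - 11*v + 28)/(v^2 + 6*v + 5)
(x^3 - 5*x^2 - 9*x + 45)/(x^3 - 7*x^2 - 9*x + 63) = (x - 5)/(x - 7)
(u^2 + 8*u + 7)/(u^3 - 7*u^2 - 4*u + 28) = (u^2 + 8*u + 7)/(u^3 - 7*u^2 - 4*u + 28)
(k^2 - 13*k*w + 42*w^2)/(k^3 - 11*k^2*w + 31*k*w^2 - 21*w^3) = (k - 6*w)/(k^2 - 4*k*w + 3*w^2)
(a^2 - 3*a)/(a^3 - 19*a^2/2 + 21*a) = 2*(a - 3)/(2*a^2 - 19*a + 42)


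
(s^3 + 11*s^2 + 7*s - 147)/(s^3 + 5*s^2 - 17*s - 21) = (s + 7)/(s + 1)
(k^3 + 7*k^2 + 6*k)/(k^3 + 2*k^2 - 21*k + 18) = k*(k + 1)/(k^2 - 4*k + 3)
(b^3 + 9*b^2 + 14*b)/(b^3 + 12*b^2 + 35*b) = (b + 2)/(b + 5)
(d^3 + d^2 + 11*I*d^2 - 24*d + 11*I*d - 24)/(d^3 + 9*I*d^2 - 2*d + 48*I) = (d + 1)/(d - 2*I)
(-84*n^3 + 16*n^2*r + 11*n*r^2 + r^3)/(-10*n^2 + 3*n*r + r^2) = (42*n^2 + 13*n*r + r^2)/(5*n + r)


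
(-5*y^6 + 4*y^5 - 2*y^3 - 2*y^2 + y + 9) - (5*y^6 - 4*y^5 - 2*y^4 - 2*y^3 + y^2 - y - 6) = -10*y^6 + 8*y^5 + 2*y^4 - 3*y^2 + 2*y + 15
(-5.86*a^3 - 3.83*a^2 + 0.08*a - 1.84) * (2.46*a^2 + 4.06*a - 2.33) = -14.4156*a^5 - 33.2134*a^4 - 1.6992*a^3 + 4.7223*a^2 - 7.6568*a + 4.2872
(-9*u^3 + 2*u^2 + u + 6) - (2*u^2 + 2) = -9*u^3 + u + 4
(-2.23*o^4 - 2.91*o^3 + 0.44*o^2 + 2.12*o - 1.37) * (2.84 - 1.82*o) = 4.0586*o^5 - 1.037*o^4 - 9.0652*o^3 - 2.6088*o^2 + 8.5142*o - 3.8908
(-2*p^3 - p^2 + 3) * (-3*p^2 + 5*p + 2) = 6*p^5 - 7*p^4 - 9*p^3 - 11*p^2 + 15*p + 6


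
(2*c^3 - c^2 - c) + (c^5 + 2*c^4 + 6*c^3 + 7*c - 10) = c^5 + 2*c^4 + 8*c^3 - c^2 + 6*c - 10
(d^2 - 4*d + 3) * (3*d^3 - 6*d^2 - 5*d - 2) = 3*d^5 - 18*d^4 + 28*d^3 - 7*d - 6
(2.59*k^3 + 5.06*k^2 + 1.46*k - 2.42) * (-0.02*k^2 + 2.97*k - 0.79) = -0.0518*k^5 + 7.5911*k^4 + 12.9529*k^3 + 0.3872*k^2 - 8.3408*k + 1.9118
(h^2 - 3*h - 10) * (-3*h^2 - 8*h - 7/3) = -3*h^4 + h^3 + 155*h^2/3 + 87*h + 70/3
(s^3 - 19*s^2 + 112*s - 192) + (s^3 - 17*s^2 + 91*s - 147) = 2*s^3 - 36*s^2 + 203*s - 339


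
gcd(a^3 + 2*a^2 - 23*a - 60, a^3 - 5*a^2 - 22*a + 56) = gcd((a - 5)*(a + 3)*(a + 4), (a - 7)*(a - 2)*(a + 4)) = a + 4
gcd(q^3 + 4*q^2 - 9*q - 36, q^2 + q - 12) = q^2 + q - 12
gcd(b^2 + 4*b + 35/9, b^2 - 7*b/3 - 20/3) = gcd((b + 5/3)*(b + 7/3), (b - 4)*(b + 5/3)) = b + 5/3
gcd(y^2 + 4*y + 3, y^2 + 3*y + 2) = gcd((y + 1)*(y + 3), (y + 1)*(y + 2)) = y + 1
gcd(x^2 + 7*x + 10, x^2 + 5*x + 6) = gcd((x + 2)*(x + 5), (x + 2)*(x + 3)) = x + 2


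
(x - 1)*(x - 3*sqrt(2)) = x^2 - 3*sqrt(2)*x - x + 3*sqrt(2)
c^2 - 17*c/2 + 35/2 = (c - 5)*(c - 7/2)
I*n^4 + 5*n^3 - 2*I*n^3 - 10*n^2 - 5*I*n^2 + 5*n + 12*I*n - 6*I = (n - 1)*(n - 3*I)*(n - 2*I)*(I*n - I)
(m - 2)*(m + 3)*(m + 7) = m^3 + 8*m^2 + m - 42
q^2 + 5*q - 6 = (q - 1)*(q + 6)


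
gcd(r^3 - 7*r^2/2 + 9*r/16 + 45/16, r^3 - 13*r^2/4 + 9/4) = r^2 - 9*r/4 - 9/4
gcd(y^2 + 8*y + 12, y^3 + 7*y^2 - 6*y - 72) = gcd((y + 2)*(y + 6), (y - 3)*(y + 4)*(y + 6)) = y + 6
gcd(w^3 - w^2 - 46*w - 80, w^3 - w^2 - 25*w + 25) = w + 5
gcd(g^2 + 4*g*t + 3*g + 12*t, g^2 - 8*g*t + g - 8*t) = 1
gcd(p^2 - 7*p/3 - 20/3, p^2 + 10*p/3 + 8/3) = 1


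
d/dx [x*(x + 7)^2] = (x + 7)*(3*x + 7)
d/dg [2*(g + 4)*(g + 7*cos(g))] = 2*g - 2*(g + 4)*(7*sin(g) - 1) + 14*cos(g)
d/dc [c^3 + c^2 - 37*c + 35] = 3*c^2 + 2*c - 37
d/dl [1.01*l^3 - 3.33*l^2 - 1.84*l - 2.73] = 3.03*l^2 - 6.66*l - 1.84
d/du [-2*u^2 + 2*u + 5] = 2 - 4*u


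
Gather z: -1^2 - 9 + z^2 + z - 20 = z^2 + z - 30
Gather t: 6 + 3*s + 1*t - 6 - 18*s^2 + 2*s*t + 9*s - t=-18*s^2 + 2*s*t + 12*s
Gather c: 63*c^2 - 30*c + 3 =63*c^2 - 30*c + 3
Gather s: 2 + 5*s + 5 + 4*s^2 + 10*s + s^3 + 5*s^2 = s^3 + 9*s^2 + 15*s + 7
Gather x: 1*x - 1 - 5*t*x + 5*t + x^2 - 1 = 5*t + x^2 + x*(1 - 5*t) - 2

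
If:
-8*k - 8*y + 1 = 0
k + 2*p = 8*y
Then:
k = 1/8 - y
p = 9*y/2 - 1/16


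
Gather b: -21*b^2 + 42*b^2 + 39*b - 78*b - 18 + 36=21*b^2 - 39*b + 18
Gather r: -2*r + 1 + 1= 2 - 2*r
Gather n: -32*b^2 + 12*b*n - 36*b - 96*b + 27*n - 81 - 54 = -32*b^2 - 132*b + n*(12*b + 27) - 135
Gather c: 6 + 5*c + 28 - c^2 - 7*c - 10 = -c^2 - 2*c + 24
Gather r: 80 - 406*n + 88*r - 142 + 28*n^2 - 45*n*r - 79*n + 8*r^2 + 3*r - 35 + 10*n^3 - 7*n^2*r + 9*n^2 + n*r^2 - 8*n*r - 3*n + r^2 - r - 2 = 10*n^3 + 37*n^2 - 488*n + r^2*(n + 9) + r*(-7*n^2 - 53*n + 90) - 99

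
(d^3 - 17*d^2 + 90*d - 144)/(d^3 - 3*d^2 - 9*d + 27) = (d^2 - 14*d + 48)/(d^2 - 9)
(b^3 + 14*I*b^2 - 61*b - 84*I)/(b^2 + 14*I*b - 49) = (b^2 + 7*I*b - 12)/(b + 7*I)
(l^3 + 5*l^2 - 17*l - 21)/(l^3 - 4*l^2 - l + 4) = (l^2 + 4*l - 21)/(l^2 - 5*l + 4)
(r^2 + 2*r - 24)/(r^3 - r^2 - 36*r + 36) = (r - 4)/(r^2 - 7*r + 6)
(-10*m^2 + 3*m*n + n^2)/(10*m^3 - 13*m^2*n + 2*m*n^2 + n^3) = -1/(m - n)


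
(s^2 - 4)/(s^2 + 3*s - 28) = (s^2 - 4)/(s^2 + 3*s - 28)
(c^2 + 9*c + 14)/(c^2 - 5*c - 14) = (c + 7)/(c - 7)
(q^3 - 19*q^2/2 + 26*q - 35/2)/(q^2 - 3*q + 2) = (2*q^2 - 17*q + 35)/(2*(q - 2))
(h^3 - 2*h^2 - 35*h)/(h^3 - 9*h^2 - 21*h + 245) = h/(h - 7)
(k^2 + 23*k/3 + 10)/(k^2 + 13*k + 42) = (k + 5/3)/(k + 7)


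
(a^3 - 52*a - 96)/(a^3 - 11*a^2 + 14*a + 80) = (a + 6)/(a - 5)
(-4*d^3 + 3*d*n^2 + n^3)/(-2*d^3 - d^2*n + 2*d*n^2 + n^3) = (2*d + n)/(d + n)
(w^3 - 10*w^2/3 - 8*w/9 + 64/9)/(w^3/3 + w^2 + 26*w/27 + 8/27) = 3*(3*w^2 - 14*w + 16)/(3*w^2 + 5*w + 2)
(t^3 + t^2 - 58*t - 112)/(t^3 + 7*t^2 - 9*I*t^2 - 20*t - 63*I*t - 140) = (t^2 - 6*t - 16)/(t^2 - 9*I*t - 20)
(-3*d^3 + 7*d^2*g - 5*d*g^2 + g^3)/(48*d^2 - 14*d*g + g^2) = (-3*d^3 + 7*d^2*g - 5*d*g^2 + g^3)/(48*d^2 - 14*d*g + g^2)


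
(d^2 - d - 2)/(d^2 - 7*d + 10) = (d + 1)/(d - 5)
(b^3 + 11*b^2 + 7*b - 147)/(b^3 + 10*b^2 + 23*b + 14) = (b^2 + 4*b - 21)/(b^2 + 3*b + 2)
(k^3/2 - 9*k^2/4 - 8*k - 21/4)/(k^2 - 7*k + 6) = (2*k^3 - 9*k^2 - 32*k - 21)/(4*(k^2 - 7*k + 6))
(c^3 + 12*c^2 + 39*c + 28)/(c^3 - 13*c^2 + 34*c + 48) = (c^2 + 11*c + 28)/(c^2 - 14*c + 48)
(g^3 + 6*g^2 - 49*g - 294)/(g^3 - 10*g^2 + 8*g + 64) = (g^3 + 6*g^2 - 49*g - 294)/(g^3 - 10*g^2 + 8*g + 64)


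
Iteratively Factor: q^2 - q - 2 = (q - 2)*(q + 1)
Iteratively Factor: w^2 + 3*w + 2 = (w + 1)*(w + 2)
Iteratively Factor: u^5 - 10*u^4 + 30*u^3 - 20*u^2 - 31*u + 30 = (u - 1)*(u^4 - 9*u^3 + 21*u^2 + u - 30) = (u - 5)*(u - 1)*(u^3 - 4*u^2 + u + 6) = (u - 5)*(u - 1)*(u + 1)*(u^2 - 5*u + 6) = (u - 5)*(u - 2)*(u - 1)*(u + 1)*(u - 3)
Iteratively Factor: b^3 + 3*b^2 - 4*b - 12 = (b - 2)*(b^2 + 5*b + 6) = (b - 2)*(b + 3)*(b + 2)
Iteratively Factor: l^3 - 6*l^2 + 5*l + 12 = (l + 1)*(l^2 - 7*l + 12) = (l - 3)*(l + 1)*(l - 4)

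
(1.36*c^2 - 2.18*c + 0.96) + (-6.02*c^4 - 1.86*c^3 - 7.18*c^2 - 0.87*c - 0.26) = -6.02*c^4 - 1.86*c^3 - 5.82*c^2 - 3.05*c + 0.7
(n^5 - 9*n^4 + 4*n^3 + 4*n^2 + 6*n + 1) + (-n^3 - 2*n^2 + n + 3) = n^5 - 9*n^4 + 3*n^3 + 2*n^2 + 7*n + 4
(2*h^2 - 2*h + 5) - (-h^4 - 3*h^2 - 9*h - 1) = h^4 + 5*h^2 + 7*h + 6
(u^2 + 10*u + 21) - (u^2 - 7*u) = 17*u + 21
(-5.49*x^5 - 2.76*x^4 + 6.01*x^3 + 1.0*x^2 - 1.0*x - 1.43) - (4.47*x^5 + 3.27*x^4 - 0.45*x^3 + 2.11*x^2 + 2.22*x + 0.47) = -9.96*x^5 - 6.03*x^4 + 6.46*x^3 - 1.11*x^2 - 3.22*x - 1.9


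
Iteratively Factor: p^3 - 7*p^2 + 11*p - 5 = (p - 5)*(p^2 - 2*p + 1) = (p - 5)*(p - 1)*(p - 1)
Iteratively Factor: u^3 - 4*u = (u - 2)*(u^2 + 2*u) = (u - 2)*(u + 2)*(u)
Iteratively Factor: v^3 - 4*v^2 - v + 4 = (v + 1)*(v^2 - 5*v + 4) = (v - 4)*(v + 1)*(v - 1)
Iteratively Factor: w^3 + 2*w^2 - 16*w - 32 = (w - 4)*(w^2 + 6*w + 8) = (w - 4)*(w + 4)*(w + 2)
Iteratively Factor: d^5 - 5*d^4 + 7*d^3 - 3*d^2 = (d)*(d^4 - 5*d^3 + 7*d^2 - 3*d) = d*(d - 1)*(d^3 - 4*d^2 + 3*d) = d*(d - 3)*(d - 1)*(d^2 - d) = d^2*(d - 3)*(d - 1)*(d - 1)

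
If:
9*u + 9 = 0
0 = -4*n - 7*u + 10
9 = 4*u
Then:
No Solution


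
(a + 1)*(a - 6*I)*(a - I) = a^3 + a^2 - 7*I*a^2 - 6*a - 7*I*a - 6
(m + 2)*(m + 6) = m^2 + 8*m + 12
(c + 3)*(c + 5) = c^2 + 8*c + 15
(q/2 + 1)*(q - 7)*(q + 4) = q^3/2 - q^2/2 - 17*q - 28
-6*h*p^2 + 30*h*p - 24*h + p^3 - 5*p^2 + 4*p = (-6*h + p)*(p - 4)*(p - 1)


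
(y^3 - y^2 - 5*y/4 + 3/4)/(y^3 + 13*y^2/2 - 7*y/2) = (2*y^2 - y - 3)/(2*y*(y + 7))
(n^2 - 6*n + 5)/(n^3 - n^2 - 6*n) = (-n^2 + 6*n - 5)/(n*(-n^2 + n + 6))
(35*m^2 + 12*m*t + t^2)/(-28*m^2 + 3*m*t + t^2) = (5*m + t)/(-4*m + t)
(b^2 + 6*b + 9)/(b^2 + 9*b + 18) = (b + 3)/(b + 6)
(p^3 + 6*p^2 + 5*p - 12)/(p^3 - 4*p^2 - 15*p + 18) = (p + 4)/(p - 6)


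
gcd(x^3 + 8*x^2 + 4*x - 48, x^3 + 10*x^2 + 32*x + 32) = x + 4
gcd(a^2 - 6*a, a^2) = a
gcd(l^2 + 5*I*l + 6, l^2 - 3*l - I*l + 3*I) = l - I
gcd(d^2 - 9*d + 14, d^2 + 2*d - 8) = d - 2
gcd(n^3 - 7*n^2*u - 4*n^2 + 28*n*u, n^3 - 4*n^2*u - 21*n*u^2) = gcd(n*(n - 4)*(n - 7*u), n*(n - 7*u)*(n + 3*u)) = -n^2 + 7*n*u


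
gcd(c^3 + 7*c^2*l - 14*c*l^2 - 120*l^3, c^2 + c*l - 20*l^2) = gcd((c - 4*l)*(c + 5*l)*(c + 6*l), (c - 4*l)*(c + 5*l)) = c^2 + c*l - 20*l^2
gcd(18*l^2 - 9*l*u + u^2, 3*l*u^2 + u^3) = 1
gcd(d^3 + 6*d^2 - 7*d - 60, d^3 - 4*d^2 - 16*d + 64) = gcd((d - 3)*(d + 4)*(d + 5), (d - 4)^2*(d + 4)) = d + 4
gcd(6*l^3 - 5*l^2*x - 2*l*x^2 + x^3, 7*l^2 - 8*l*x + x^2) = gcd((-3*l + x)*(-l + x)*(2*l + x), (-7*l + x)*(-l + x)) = -l + x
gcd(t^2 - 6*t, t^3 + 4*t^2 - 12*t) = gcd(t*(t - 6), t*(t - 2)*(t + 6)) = t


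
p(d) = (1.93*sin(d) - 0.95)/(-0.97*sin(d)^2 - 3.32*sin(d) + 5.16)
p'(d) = (1.94*sin(d)*cos(d) + 3.32*cos(d))*(1.93*sin(d) - 0.95)/(-0.97*sin(d)^2 - 3.32*sin(d) + 5.16)^2 + 1.93*cos(d)/(-0.97*sin(d)^2 - 3.32*sin(d) + 5.16) = (1.8721*sin(d)^2 - 1.843*sin(d) + 6.8048)*cos(d)/(0.9409*sin(d)^4 + 6.4408*sin(d)^3 + 1.012*sin(d)^2 - 34.2624*sin(d) + 26.6256)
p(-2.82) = -0.26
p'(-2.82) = -0.19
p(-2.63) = -0.29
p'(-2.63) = -0.17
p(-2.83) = -0.25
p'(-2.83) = -0.19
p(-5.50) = 0.18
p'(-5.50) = 0.84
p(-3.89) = 0.15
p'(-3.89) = -0.78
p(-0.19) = -0.23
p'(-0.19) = 0.21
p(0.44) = -0.04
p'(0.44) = 0.45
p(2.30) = 0.23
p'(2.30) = -0.94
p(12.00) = -0.30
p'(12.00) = 0.16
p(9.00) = -0.04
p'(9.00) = -0.44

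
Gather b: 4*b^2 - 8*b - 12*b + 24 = 4*b^2 - 20*b + 24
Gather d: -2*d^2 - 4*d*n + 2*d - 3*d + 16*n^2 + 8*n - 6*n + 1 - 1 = -2*d^2 + d*(-4*n - 1) + 16*n^2 + 2*n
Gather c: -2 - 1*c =-c - 2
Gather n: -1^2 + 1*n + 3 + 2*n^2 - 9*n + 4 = 2*n^2 - 8*n + 6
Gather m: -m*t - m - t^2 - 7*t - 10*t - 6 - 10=m*(-t - 1) - t^2 - 17*t - 16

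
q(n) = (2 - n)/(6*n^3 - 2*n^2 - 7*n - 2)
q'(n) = (2 - n)*(-18*n^2 + 4*n + 7)/(6*n^3 - 2*n^2 - 7*n - 2)^2 - 1/(6*n^3 - 2*n^2 - 7*n - 2) = (-6*n^3 + 2*n^2 + 7*n - (n - 2)*(-18*n^2 + 4*n + 7) + 2)/(-6*n^3 + 2*n^2 + 7*n + 2)^2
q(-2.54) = -0.05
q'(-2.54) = -0.05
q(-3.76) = -0.02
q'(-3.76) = -0.01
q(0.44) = -0.31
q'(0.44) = 0.54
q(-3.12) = -0.03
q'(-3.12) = -0.02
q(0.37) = -0.36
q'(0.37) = 0.69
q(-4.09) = -0.01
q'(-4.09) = -0.01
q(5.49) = -0.00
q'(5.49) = 0.00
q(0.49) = -0.29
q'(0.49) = 0.45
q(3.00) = -0.00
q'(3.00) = 0.00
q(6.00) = 0.00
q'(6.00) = 0.00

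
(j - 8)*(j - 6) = j^2 - 14*j + 48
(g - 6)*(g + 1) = g^2 - 5*g - 6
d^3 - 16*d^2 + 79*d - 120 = (d - 8)*(d - 5)*(d - 3)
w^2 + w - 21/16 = (w - 3/4)*(w + 7/4)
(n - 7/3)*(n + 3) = n^2 + 2*n/3 - 7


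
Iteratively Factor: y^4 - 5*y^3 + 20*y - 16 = (y - 4)*(y^3 - y^2 - 4*y + 4) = (y - 4)*(y + 2)*(y^2 - 3*y + 2) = (y - 4)*(y - 2)*(y + 2)*(y - 1)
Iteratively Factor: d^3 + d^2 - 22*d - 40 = (d + 4)*(d^2 - 3*d - 10) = (d - 5)*(d + 4)*(d + 2)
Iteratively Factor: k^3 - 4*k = (k + 2)*(k^2 - 2*k) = k*(k + 2)*(k - 2)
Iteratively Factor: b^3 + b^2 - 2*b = (b)*(b^2 + b - 2) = b*(b + 2)*(b - 1)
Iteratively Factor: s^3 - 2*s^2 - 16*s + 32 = (s + 4)*(s^2 - 6*s + 8) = (s - 2)*(s + 4)*(s - 4)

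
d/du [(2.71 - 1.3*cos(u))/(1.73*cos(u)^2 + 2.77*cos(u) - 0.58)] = (-2.249*cos(u)^2 + 9.3766*cos(u) + 6.7527)*sin(u)/(2.9929*cos(u)^4 + 9.5842*cos(u)^3 + 5.6661*cos(u)^2 - 3.2132*cos(u) + 0.3364)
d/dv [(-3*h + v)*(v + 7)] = -3*h + 2*v + 7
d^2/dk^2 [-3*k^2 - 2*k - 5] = -6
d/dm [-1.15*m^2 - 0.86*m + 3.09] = -2.3*m - 0.86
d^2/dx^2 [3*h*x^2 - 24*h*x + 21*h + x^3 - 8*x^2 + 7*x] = 6*h + 6*x - 16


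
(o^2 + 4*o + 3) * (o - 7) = o^3 - 3*o^2 - 25*o - 21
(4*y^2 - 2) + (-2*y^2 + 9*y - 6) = 2*y^2 + 9*y - 8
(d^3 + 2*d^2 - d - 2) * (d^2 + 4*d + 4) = d^5 + 6*d^4 + 11*d^3 + 2*d^2 - 12*d - 8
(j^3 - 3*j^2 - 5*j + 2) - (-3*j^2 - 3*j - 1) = j^3 - 2*j + 3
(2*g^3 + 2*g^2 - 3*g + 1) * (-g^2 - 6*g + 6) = -2*g^5 - 14*g^4 + 3*g^3 + 29*g^2 - 24*g + 6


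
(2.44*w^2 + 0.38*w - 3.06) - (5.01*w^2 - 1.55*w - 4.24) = -2.57*w^2 + 1.93*w + 1.18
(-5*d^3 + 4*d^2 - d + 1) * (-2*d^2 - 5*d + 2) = 10*d^5 + 17*d^4 - 28*d^3 + 11*d^2 - 7*d + 2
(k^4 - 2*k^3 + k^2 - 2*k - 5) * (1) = k^4 - 2*k^3 + k^2 - 2*k - 5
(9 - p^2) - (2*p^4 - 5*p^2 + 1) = -2*p^4 + 4*p^2 + 8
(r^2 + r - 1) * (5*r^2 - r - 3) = 5*r^4 + 4*r^3 - 9*r^2 - 2*r + 3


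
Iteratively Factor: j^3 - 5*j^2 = (j)*(j^2 - 5*j) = j^2*(j - 5)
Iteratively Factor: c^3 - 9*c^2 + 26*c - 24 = (c - 4)*(c^2 - 5*c + 6) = (c - 4)*(c - 3)*(c - 2)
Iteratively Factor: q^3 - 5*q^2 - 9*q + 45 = (q - 5)*(q^2 - 9) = (q - 5)*(q + 3)*(q - 3)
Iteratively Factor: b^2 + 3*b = (b)*(b + 3)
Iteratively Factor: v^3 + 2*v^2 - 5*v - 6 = (v - 2)*(v^2 + 4*v + 3) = (v - 2)*(v + 3)*(v + 1)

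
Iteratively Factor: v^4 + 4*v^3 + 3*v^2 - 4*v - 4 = (v + 2)*(v^3 + 2*v^2 - v - 2) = (v + 2)^2*(v^2 - 1) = (v + 1)*(v + 2)^2*(v - 1)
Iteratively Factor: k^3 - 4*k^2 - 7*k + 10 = (k - 1)*(k^2 - 3*k - 10) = (k - 5)*(k - 1)*(k + 2)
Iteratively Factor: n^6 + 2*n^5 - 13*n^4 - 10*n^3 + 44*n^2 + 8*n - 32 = (n + 2)*(n^5 - 13*n^3 + 16*n^2 + 12*n - 16) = (n + 2)*(n + 4)*(n^4 - 4*n^3 + 3*n^2 + 4*n - 4) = (n - 2)*(n + 2)*(n + 4)*(n^3 - 2*n^2 - n + 2) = (n - 2)*(n - 1)*(n + 2)*(n + 4)*(n^2 - n - 2) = (n - 2)*(n - 1)*(n + 1)*(n + 2)*(n + 4)*(n - 2)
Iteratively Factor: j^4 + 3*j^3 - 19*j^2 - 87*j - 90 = (j + 3)*(j^3 - 19*j - 30) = (j + 2)*(j + 3)*(j^2 - 2*j - 15) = (j - 5)*(j + 2)*(j + 3)*(j + 3)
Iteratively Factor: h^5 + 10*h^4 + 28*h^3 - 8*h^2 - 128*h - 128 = (h + 4)*(h^4 + 6*h^3 + 4*h^2 - 24*h - 32) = (h + 4)^2*(h^3 + 2*h^2 - 4*h - 8) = (h - 2)*(h + 4)^2*(h^2 + 4*h + 4) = (h - 2)*(h + 2)*(h + 4)^2*(h + 2)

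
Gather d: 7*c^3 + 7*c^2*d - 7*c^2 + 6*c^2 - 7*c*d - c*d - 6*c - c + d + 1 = 7*c^3 - c^2 - 7*c + d*(7*c^2 - 8*c + 1) + 1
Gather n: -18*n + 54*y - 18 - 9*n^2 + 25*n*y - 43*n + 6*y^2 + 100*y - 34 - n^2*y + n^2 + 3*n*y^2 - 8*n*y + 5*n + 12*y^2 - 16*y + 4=n^2*(-y - 8) + n*(3*y^2 + 17*y - 56) + 18*y^2 + 138*y - 48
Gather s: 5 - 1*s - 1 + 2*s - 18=s - 14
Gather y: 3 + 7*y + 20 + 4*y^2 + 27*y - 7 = 4*y^2 + 34*y + 16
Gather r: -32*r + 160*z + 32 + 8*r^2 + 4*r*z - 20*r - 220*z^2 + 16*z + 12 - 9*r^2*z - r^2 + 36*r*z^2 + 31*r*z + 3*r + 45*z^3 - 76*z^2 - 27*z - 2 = r^2*(7 - 9*z) + r*(36*z^2 + 35*z - 49) + 45*z^3 - 296*z^2 + 149*z + 42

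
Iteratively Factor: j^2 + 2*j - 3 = (j - 1)*(j + 3)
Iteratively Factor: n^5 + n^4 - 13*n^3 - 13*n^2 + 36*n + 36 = (n + 3)*(n^4 - 2*n^3 - 7*n^2 + 8*n + 12) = (n + 1)*(n + 3)*(n^3 - 3*n^2 - 4*n + 12) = (n - 3)*(n + 1)*(n + 3)*(n^2 - 4) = (n - 3)*(n - 2)*(n + 1)*(n + 3)*(n + 2)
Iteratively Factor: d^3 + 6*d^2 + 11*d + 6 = (d + 2)*(d^2 + 4*d + 3) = (d + 2)*(d + 3)*(d + 1)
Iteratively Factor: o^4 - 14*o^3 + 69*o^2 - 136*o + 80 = (o - 4)*(o^3 - 10*o^2 + 29*o - 20) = (o - 4)^2*(o^2 - 6*o + 5) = (o - 4)^2*(o - 1)*(o - 5)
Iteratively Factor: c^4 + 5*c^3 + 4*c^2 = (c + 4)*(c^3 + c^2) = (c + 1)*(c + 4)*(c^2) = c*(c + 1)*(c + 4)*(c)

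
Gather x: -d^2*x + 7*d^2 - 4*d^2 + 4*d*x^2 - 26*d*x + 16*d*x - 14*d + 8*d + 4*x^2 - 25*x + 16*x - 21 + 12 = 3*d^2 - 6*d + x^2*(4*d + 4) + x*(-d^2 - 10*d - 9) - 9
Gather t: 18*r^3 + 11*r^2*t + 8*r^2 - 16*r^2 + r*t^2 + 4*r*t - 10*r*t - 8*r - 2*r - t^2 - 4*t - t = 18*r^3 - 8*r^2 - 10*r + t^2*(r - 1) + t*(11*r^2 - 6*r - 5)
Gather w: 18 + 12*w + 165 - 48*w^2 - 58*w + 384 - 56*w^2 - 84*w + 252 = -104*w^2 - 130*w + 819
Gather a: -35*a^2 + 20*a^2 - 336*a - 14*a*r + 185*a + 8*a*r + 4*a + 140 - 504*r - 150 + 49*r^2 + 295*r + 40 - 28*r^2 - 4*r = -15*a^2 + a*(-6*r - 147) + 21*r^2 - 213*r + 30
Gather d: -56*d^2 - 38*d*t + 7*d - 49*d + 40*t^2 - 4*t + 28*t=-56*d^2 + d*(-38*t - 42) + 40*t^2 + 24*t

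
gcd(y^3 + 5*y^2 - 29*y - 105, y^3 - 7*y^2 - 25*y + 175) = y - 5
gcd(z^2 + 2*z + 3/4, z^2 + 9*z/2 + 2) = z + 1/2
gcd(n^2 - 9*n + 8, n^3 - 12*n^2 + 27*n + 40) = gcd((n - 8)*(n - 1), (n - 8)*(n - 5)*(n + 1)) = n - 8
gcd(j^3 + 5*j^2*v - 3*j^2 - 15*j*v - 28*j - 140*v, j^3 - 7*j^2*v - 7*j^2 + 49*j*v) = j - 7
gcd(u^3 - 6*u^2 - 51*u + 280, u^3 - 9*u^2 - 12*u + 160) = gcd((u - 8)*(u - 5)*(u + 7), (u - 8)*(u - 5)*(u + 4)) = u^2 - 13*u + 40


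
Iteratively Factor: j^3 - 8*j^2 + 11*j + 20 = (j - 5)*(j^2 - 3*j - 4) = (j - 5)*(j - 4)*(j + 1)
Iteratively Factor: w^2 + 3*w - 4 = (w - 1)*(w + 4)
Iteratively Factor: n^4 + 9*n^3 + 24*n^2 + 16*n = (n + 4)*(n^3 + 5*n^2 + 4*n) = (n + 1)*(n + 4)*(n^2 + 4*n) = n*(n + 1)*(n + 4)*(n + 4)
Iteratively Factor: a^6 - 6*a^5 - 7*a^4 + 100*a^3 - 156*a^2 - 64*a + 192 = (a + 4)*(a^5 - 10*a^4 + 33*a^3 - 32*a^2 - 28*a + 48) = (a - 4)*(a + 4)*(a^4 - 6*a^3 + 9*a^2 + 4*a - 12) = (a - 4)*(a - 2)*(a + 4)*(a^3 - 4*a^2 + a + 6) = (a - 4)*(a - 3)*(a - 2)*(a + 4)*(a^2 - a - 2) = (a - 4)*(a - 3)*(a - 2)^2*(a + 4)*(a + 1)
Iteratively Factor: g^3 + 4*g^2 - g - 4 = (g + 4)*(g^2 - 1) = (g - 1)*(g + 4)*(g + 1)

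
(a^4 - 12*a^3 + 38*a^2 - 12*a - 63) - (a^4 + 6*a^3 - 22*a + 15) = -18*a^3 + 38*a^2 + 10*a - 78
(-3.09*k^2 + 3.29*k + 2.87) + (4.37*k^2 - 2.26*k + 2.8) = 1.28*k^2 + 1.03*k + 5.67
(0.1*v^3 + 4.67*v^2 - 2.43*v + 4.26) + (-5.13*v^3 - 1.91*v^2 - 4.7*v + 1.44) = -5.03*v^3 + 2.76*v^2 - 7.13*v + 5.7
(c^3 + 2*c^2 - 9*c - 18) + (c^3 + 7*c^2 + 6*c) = 2*c^3 + 9*c^2 - 3*c - 18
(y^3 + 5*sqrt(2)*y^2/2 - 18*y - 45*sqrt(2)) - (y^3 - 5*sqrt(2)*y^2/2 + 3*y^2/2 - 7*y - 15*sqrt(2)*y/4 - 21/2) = -3*y^2/2 + 5*sqrt(2)*y^2 - 11*y + 15*sqrt(2)*y/4 - 45*sqrt(2) + 21/2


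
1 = 1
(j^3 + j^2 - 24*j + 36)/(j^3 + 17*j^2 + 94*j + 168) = (j^2 - 5*j + 6)/(j^2 + 11*j + 28)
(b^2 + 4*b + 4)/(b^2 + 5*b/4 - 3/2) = 4*(b + 2)/(4*b - 3)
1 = 1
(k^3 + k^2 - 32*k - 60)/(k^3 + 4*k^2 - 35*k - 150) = (k + 2)/(k + 5)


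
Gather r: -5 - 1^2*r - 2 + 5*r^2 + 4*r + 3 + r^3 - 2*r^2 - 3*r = r^3 + 3*r^2 - 4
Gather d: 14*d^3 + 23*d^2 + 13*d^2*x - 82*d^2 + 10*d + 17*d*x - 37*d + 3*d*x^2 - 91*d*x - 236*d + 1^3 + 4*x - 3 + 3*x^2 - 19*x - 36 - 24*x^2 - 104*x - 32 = 14*d^3 + d^2*(13*x - 59) + d*(3*x^2 - 74*x - 263) - 21*x^2 - 119*x - 70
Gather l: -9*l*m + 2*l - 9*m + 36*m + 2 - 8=l*(2 - 9*m) + 27*m - 6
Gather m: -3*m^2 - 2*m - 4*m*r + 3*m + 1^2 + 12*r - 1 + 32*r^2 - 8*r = -3*m^2 + m*(1 - 4*r) + 32*r^2 + 4*r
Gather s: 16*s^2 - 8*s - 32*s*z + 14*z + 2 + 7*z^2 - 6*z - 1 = 16*s^2 + s*(-32*z - 8) + 7*z^2 + 8*z + 1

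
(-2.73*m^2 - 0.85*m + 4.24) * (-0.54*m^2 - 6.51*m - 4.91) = 1.4742*m^4 + 18.2313*m^3 + 16.6482*m^2 - 23.4289*m - 20.8184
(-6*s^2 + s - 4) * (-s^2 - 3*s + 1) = 6*s^4 + 17*s^3 - 5*s^2 + 13*s - 4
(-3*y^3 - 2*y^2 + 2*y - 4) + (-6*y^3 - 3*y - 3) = -9*y^3 - 2*y^2 - y - 7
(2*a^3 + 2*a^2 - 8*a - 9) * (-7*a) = -14*a^4 - 14*a^3 + 56*a^2 + 63*a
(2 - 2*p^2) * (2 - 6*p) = 12*p^3 - 4*p^2 - 12*p + 4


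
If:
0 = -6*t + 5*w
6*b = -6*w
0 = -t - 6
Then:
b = 36/5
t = -6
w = -36/5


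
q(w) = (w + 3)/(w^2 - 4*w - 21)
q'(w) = (4 - 2*w)*(w + 3)/(w^2 - 4*w - 21)^2 + 1/(w^2 - 4*w - 21)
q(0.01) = -0.14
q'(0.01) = -0.02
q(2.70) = -0.23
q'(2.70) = -0.05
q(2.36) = -0.22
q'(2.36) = -0.05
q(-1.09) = -0.12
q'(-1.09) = -0.02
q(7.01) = 100.00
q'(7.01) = -10000.00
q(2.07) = -0.20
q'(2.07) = -0.04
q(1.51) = -0.18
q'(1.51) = -0.03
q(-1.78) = -0.11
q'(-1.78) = -0.01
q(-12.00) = -0.05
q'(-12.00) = 0.00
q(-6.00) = -0.08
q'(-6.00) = -0.00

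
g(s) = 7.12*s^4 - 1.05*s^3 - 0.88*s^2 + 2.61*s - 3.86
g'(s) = 28.48*s^3 - 3.15*s^2 - 1.76*s + 2.61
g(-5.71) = 7716.78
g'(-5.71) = -5392.15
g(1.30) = 16.07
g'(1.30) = 57.57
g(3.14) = 655.30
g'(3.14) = 847.74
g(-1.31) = 14.54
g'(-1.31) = -64.52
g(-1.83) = 74.70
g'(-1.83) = -179.26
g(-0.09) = -4.10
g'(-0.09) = 2.72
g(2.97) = 522.62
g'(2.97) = 715.72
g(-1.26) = 11.50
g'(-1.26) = -57.14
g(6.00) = 8980.84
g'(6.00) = 6030.33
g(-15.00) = 363752.74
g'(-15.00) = -96799.74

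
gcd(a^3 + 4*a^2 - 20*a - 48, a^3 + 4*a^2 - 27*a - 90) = a + 6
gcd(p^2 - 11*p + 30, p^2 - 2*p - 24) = p - 6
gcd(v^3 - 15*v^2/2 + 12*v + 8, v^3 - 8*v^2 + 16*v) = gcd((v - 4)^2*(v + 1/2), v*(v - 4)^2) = v^2 - 8*v + 16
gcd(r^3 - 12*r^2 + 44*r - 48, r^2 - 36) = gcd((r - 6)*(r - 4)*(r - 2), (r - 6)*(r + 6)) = r - 6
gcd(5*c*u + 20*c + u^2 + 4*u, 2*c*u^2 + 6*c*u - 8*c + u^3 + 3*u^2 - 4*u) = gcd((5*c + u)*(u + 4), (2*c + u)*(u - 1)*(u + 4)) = u + 4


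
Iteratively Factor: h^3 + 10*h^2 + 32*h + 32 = (h + 4)*(h^2 + 6*h + 8) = (h + 2)*(h + 4)*(h + 4)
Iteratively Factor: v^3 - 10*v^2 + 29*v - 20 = (v - 5)*(v^2 - 5*v + 4) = (v - 5)*(v - 1)*(v - 4)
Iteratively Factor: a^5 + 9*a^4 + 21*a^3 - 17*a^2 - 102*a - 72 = (a - 2)*(a^4 + 11*a^3 + 43*a^2 + 69*a + 36) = (a - 2)*(a + 4)*(a^3 + 7*a^2 + 15*a + 9) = (a - 2)*(a + 3)*(a + 4)*(a^2 + 4*a + 3) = (a - 2)*(a + 3)^2*(a + 4)*(a + 1)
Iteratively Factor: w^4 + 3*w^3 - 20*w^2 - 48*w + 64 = (w + 4)*(w^3 - w^2 - 16*w + 16) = (w - 1)*(w + 4)*(w^2 - 16) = (w - 1)*(w + 4)^2*(w - 4)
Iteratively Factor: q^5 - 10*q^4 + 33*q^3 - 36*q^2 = (q - 4)*(q^4 - 6*q^3 + 9*q^2) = q*(q - 4)*(q^3 - 6*q^2 + 9*q) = q*(q - 4)*(q - 3)*(q^2 - 3*q) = q*(q - 4)*(q - 3)^2*(q)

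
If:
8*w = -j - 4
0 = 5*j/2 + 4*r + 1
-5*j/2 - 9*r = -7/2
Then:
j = -46/25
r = 9/10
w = -27/100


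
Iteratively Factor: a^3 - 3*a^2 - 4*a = (a + 1)*(a^2 - 4*a) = a*(a + 1)*(a - 4)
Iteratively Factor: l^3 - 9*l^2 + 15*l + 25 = (l - 5)*(l^2 - 4*l - 5) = (l - 5)*(l + 1)*(l - 5)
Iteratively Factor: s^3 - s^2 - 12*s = (s)*(s^2 - s - 12) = s*(s + 3)*(s - 4)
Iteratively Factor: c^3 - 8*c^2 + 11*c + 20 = (c - 4)*(c^2 - 4*c - 5) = (c - 5)*(c - 4)*(c + 1)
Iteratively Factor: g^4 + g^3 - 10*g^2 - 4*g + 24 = (g - 2)*(g^3 + 3*g^2 - 4*g - 12) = (g - 2)^2*(g^2 + 5*g + 6) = (g - 2)^2*(g + 3)*(g + 2)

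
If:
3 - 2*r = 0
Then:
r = 3/2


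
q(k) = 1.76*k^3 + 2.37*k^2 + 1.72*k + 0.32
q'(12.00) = 818.92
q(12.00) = 3403.52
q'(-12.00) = 705.16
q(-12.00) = -2720.32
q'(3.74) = 93.30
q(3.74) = 131.98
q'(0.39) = 4.37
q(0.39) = 1.46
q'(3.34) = 76.45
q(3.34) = 98.08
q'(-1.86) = 11.17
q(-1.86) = -6.01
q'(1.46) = 19.90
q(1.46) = 13.36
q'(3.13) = 68.28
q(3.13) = 82.89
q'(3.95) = 102.82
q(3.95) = 152.56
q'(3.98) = 104.22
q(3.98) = 155.67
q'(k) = 5.28*k^2 + 4.74*k + 1.72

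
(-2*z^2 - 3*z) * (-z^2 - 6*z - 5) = 2*z^4 + 15*z^3 + 28*z^2 + 15*z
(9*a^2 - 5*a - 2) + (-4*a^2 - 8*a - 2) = 5*a^2 - 13*a - 4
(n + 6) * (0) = 0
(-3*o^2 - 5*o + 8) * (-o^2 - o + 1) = 3*o^4 + 8*o^3 - 6*o^2 - 13*o + 8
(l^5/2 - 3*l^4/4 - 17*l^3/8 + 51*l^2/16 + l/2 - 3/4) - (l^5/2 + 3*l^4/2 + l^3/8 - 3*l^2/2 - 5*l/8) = -9*l^4/4 - 9*l^3/4 + 75*l^2/16 + 9*l/8 - 3/4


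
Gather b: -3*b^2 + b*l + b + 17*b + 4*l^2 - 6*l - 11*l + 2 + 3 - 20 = -3*b^2 + b*(l + 18) + 4*l^2 - 17*l - 15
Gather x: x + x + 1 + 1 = 2*x + 2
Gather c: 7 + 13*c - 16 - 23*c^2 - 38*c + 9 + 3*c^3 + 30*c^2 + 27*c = 3*c^3 + 7*c^2 + 2*c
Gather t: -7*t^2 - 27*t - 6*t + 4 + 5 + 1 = -7*t^2 - 33*t + 10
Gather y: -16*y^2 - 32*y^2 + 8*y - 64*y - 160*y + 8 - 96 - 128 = -48*y^2 - 216*y - 216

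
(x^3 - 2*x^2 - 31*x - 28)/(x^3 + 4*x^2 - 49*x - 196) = (x + 1)/(x + 7)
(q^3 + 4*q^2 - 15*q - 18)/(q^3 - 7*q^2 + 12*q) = (q^2 + 7*q + 6)/(q*(q - 4))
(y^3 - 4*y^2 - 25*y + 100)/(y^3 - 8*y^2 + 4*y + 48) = (y^2 - 25)/(y^2 - 4*y - 12)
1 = 1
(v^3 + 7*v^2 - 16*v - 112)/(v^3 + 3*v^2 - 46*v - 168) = (v^2 + 3*v - 28)/(v^2 - v - 42)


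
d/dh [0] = 0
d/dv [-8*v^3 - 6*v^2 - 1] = 12*v*(-2*v - 1)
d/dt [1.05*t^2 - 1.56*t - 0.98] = 2.1*t - 1.56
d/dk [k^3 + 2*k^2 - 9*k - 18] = 3*k^2 + 4*k - 9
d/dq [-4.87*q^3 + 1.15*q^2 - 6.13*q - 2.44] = -14.61*q^2 + 2.3*q - 6.13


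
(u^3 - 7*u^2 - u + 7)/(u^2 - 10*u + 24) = (u^3 - 7*u^2 - u + 7)/(u^2 - 10*u + 24)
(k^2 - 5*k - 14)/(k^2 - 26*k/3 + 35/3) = 3*(k + 2)/(3*k - 5)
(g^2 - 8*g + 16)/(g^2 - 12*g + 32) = (g - 4)/(g - 8)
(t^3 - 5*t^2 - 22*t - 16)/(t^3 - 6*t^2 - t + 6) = (t^2 - 6*t - 16)/(t^2 - 7*t + 6)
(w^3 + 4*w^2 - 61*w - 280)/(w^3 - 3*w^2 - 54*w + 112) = (w + 5)/(w - 2)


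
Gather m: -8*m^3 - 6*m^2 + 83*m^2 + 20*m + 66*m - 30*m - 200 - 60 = -8*m^3 + 77*m^2 + 56*m - 260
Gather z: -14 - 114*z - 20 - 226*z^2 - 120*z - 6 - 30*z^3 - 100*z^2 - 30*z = -30*z^3 - 326*z^2 - 264*z - 40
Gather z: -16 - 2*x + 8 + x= -x - 8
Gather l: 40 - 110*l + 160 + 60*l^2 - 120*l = 60*l^2 - 230*l + 200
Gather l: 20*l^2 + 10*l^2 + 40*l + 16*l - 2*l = 30*l^2 + 54*l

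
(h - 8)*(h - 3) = h^2 - 11*h + 24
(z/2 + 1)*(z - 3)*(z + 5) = z^3/2 + 2*z^2 - 11*z/2 - 15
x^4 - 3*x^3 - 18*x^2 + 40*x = x*(x - 5)*(x - 2)*(x + 4)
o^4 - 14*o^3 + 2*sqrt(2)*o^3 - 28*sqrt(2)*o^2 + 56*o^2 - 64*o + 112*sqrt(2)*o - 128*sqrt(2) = (o - 8)*(o - 4)*(o - 2)*(o + 2*sqrt(2))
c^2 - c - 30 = (c - 6)*(c + 5)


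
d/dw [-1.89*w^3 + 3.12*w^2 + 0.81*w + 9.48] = -5.67*w^2 + 6.24*w + 0.81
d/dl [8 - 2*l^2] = -4*l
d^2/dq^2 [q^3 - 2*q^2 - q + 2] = 6*q - 4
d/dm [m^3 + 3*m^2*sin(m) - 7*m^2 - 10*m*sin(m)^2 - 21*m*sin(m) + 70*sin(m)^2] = 3*m^2*cos(m) + 3*m^2 + 6*m*sin(m) - 10*m*sin(2*m) - 21*m*cos(m) - 14*m - 10*sin(m)^2 - 21*sin(m) + 70*sin(2*m)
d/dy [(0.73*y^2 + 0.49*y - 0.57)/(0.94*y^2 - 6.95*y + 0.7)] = (-5.5341*y^2 + 2.0936*y - 3.6185)/(0.8836*y^4 - 13.066*y^3 + 49.6185*y^2 - 9.73*y + 0.49)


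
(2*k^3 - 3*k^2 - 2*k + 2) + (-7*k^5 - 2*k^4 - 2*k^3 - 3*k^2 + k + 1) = -7*k^5 - 2*k^4 - 6*k^2 - k + 3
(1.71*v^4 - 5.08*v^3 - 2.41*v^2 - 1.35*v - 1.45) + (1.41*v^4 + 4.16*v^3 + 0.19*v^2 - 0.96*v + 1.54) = 3.12*v^4 - 0.92*v^3 - 2.22*v^2 - 2.31*v + 0.0900000000000001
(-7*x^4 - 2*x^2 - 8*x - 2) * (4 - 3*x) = 21*x^5 - 28*x^4 + 6*x^3 + 16*x^2 - 26*x - 8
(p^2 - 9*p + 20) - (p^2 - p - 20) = 40 - 8*p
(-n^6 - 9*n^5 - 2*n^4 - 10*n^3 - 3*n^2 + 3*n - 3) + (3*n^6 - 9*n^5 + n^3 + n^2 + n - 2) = 2*n^6 - 18*n^5 - 2*n^4 - 9*n^3 - 2*n^2 + 4*n - 5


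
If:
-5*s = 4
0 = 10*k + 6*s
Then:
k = 12/25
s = -4/5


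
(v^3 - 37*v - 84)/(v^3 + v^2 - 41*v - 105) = (v + 4)/(v + 5)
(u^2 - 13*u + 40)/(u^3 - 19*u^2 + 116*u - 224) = (u - 5)/(u^2 - 11*u + 28)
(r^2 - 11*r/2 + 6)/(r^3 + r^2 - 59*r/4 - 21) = 2*(2*r - 3)/(4*r^2 + 20*r + 21)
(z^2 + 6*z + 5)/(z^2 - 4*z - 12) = (z^2 + 6*z + 5)/(z^2 - 4*z - 12)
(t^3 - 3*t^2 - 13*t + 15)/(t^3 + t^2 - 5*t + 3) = (t - 5)/(t - 1)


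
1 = 1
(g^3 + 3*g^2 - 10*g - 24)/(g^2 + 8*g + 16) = (g^2 - g - 6)/(g + 4)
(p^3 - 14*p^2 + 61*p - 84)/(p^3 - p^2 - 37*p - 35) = (p^2 - 7*p + 12)/(p^2 + 6*p + 5)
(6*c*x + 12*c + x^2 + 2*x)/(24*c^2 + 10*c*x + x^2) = (x + 2)/(4*c + x)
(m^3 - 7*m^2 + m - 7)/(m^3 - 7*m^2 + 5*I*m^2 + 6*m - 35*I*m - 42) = (m + I)/(m + 6*I)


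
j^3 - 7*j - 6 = (j - 3)*(j + 1)*(j + 2)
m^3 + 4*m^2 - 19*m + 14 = (m - 2)*(m - 1)*(m + 7)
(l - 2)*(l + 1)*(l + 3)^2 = l^4 + 5*l^3 + l^2 - 21*l - 18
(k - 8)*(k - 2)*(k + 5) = k^3 - 5*k^2 - 34*k + 80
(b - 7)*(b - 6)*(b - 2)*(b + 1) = b^4 - 14*b^3 + 53*b^2 - 16*b - 84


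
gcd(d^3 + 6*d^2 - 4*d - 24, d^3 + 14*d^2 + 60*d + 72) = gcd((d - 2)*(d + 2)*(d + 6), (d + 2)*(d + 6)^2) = d^2 + 8*d + 12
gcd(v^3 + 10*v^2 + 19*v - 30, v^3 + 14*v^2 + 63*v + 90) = v^2 + 11*v + 30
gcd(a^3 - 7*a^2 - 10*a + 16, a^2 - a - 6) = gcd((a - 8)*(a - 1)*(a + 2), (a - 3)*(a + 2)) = a + 2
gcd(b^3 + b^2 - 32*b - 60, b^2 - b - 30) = b^2 - b - 30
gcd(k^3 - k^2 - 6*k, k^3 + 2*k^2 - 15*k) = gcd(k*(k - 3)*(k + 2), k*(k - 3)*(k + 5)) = k^2 - 3*k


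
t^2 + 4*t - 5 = (t - 1)*(t + 5)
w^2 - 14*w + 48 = (w - 8)*(w - 6)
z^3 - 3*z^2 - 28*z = z*(z - 7)*(z + 4)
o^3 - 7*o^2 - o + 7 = (o - 7)*(o - 1)*(o + 1)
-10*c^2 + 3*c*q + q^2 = (-2*c + q)*(5*c + q)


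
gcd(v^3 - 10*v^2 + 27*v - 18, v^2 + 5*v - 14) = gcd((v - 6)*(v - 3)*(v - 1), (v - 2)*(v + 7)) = 1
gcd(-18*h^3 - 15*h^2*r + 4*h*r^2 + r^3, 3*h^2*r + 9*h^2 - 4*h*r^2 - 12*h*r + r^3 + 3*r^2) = -3*h + r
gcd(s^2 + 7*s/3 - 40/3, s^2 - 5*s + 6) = 1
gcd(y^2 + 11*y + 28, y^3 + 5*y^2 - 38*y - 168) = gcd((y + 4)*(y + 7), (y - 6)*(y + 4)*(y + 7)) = y^2 + 11*y + 28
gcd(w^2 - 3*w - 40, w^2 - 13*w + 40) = w - 8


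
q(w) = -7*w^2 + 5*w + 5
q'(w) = 5 - 14*w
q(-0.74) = -2.53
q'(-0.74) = 15.36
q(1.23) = 0.56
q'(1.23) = -12.22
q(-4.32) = -147.24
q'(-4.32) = 65.48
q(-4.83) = -182.45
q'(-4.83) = 72.62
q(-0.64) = -1.07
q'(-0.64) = 13.96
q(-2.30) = -43.53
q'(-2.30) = 37.20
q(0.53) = 5.68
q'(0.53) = -2.42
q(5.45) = -175.67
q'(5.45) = -71.30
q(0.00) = 5.00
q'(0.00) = 5.00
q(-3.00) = -73.00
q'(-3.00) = 47.00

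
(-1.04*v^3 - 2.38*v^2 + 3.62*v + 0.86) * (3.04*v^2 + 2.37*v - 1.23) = -3.1616*v^5 - 9.7*v^4 + 6.6434*v^3 + 14.1212*v^2 - 2.4144*v - 1.0578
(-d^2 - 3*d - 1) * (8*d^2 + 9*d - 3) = -8*d^4 - 33*d^3 - 32*d^2 + 3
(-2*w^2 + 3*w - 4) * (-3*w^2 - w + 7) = 6*w^4 - 7*w^3 - 5*w^2 + 25*w - 28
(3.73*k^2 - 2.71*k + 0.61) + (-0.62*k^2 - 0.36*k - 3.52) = 3.11*k^2 - 3.07*k - 2.91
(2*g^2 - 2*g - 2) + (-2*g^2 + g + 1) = -g - 1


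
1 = 1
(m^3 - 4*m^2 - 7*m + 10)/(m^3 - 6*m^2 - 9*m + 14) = (m - 5)/(m - 7)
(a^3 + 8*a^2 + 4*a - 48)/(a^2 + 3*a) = (a^3 + 8*a^2 + 4*a - 48)/(a*(a + 3))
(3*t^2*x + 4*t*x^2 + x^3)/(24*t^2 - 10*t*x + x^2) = x*(3*t^2 + 4*t*x + x^2)/(24*t^2 - 10*t*x + x^2)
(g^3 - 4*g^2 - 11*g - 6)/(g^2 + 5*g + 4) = (g^2 - 5*g - 6)/(g + 4)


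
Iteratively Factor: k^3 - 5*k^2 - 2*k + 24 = (k + 2)*(k^2 - 7*k + 12) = (k - 3)*(k + 2)*(k - 4)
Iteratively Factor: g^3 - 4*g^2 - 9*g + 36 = (g - 4)*(g^2 - 9) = (g - 4)*(g - 3)*(g + 3)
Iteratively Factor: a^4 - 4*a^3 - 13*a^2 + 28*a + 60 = (a - 5)*(a^3 + a^2 - 8*a - 12) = (a - 5)*(a + 2)*(a^2 - a - 6) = (a - 5)*(a + 2)^2*(a - 3)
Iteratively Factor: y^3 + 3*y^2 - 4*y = (y + 4)*(y^2 - y) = (y - 1)*(y + 4)*(y)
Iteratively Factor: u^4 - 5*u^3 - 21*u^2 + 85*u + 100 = (u + 1)*(u^3 - 6*u^2 - 15*u + 100) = (u + 1)*(u + 4)*(u^2 - 10*u + 25) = (u - 5)*(u + 1)*(u + 4)*(u - 5)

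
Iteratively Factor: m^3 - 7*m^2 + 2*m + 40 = (m - 5)*(m^2 - 2*m - 8) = (m - 5)*(m - 4)*(m + 2)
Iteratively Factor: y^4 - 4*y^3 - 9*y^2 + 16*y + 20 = (y - 2)*(y^3 - 2*y^2 - 13*y - 10) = (y - 5)*(y - 2)*(y^2 + 3*y + 2) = (y - 5)*(y - 2)*(y + 2)*(y + 1)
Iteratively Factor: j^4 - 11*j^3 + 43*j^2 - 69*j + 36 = (j - 3)*(j^3 - 8*j^2 + 19*j - 12) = (j - 3)^2*(j^2 - 5*j + 4) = (j - 4)*(j - 3)^2*(j - 1)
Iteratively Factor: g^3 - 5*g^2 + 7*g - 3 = (g - 1)*(g^2 - 4*g + 3) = (g - 3)*(g - 1)*(g - 1)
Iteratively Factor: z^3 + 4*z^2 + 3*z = (z + 3)*(z^2 + z) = z*(z + 3)*(z + 1)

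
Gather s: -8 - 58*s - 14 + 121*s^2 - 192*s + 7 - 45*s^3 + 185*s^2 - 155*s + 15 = -45*s^3 + 306*s^2 - 405*s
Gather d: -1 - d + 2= 1 - d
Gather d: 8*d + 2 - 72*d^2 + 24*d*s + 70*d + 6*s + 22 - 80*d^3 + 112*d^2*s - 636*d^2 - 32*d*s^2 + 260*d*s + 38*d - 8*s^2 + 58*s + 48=-80*d^3 + d^2*(112*s - 708) + d*(-32*s^2 + 284*s + 116) - 8*s^2 + 64*s + 72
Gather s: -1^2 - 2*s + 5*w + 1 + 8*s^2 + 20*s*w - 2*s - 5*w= 8*s^2 + s*(20*w - 4)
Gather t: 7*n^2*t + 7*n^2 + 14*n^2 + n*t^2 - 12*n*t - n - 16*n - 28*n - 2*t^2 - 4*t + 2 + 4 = 21*n^2 - 45*n + t^2*(n - 2) + t*(7*n^2 - 12*n - 4) + 6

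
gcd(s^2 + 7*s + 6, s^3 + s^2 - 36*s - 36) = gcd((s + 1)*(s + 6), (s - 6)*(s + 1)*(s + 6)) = s^2 + 7*s + 6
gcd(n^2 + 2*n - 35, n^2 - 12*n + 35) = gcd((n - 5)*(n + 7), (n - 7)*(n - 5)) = n - 5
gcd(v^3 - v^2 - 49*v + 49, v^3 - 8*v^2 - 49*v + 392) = v^2 - 49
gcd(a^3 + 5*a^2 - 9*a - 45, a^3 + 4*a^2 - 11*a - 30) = a^2 + 2*a - 15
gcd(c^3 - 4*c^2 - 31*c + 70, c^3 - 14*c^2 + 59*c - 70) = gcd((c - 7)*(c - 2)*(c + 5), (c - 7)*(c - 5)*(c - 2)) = c^2 - 9*c + 14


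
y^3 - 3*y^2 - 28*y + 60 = (y - 6)*(y - 2)*(y + 5)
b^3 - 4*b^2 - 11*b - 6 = (b - 6)*(b + 1)^2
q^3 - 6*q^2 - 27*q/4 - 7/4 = (q - 7)*(q + 1/2)^2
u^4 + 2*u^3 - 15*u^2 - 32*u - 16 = (u - 4)*(u + 1)^2*(u + 4)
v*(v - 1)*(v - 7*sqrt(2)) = v^3 - 7*sqrt(2)*v^2 - v^2 + 7*sqrt(2)*v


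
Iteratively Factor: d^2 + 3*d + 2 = (d + 1)*(d + 2)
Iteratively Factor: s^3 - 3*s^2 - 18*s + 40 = (s + 4)*(s^2 - 7*s + 10) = (s - 2)*(s + 4)*(s - 5)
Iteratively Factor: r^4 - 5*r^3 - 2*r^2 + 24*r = (r)*(r^3 - 5*r^2 - 2*r + 24) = r*(r - 3)*(r^2 - 2*r - 8) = r*(r - 4)*(r - 3)*(r + 2)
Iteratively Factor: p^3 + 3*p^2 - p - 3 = (p + 3)*(p^2 - 1) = (p + 1)*(p + 3)*(p - 1)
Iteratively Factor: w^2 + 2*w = (w)*(w + 2)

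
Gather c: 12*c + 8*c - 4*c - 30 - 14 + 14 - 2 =16*c - 32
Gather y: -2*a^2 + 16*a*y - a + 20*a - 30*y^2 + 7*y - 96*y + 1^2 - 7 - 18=-2*a^2 + 19*a - 30*y^2 + y*(16*a - 89) - 24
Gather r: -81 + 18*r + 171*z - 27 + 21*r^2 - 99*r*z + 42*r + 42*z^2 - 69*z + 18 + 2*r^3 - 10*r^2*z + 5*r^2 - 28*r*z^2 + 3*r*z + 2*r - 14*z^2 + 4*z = 2*r^3 + r^2*(26 - 10*z) + r*(-28*z^2 - 96*z + 62) + 28*z^2 + 106*z - 90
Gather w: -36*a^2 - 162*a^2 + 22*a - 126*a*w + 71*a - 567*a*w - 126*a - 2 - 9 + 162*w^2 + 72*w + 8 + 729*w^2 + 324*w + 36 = -198*a^2 - 33*a + 891*w^2 + w*(396 - 693*a) + 33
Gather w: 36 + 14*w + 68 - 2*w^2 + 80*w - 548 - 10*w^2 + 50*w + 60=-12*w^2 + 144*w - 384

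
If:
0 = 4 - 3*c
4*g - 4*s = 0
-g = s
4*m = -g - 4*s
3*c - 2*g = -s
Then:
No Solution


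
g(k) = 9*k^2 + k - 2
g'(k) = 18*k + 1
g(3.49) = 111.11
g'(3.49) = 63.82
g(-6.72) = 397.71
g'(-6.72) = -119.96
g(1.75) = 27.31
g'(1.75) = 32.50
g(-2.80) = 65.76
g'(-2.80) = -49.40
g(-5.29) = 244.57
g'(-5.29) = -94.22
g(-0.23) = -1.75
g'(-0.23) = -3.14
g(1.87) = 31.34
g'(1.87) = 34.66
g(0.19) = -1.49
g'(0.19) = 4.42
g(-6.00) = 316.00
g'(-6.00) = -107.00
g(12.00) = 1306.00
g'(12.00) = 217.00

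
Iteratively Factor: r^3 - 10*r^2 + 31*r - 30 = (r - 2)*(r^2 - 8*r + 15) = (r - 3)*(r - 2)*(r - 5)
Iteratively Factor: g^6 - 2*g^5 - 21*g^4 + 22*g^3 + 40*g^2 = (g + 4)*(g^5 - 6*g^4 + 3*g^3 + 10*g^2) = (g - 2)*(g + 4)*(g^4 - 4*g^3 - 5*g^2) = g*(g - 2)*(g + 4)*(g^3 - 4*g^2 - 5*g) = g*(g - 5)*(g - 2)*(g + 4)*(g^2 + g) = g*(g - 5)*(g - 2)*(g + 1)*(g + 4)*(g)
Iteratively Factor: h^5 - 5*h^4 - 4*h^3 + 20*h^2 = (h)*(h^4 - 5*h^3 - 4*h^2 + 20*h) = h*(h - 5)*(h^3 - 4*h) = h*(h - 5)*(h + 2)*(h^2 - 2*h) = h^2*(h - 5)*(h + 2)*(h - 2)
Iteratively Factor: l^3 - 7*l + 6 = (l - 2)*(l^2 + 2*l - 3) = (l - 2)*(l - 1)*(l + 3)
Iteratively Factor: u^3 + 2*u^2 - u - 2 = (u - 1)*(u^2 + 3*u + 2) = (u - 1)*(u + 1)*(u + 2)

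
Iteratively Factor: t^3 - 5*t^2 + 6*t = (t)*(t^2 - 5*t + 6) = t*(t - 3)*(t - 2)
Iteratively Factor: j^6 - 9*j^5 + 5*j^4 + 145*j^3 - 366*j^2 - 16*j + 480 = (j - 4)*(j^5 - 5*j^4 - 15*j^3 + 85*j^2 - 26*j - 120) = (j - 4)*(j - 3)*(j^4 - 2*j^3 - 21*j^2 + 22*j + 40) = (j - 4)*(j - 3)*(j + 1)*(j^3 - 3*j^2 - 18*j + 40) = (j - 4)*(j - 3)*(j - 2)*(j + 1)*(j^2 - j - 20) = (j - 5)*(j - 4)*(j - 3)*(j - 2)*(j + 1)*(j + 4)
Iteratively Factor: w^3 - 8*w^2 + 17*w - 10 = (w - 2)*(w^2 - 6*w + 5) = (w - 2)*(w - 1)*(w - 5)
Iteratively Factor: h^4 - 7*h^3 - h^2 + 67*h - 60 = (h - 1)*(h^3 - 6*h^2 - 7*h + 60) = (h - 1)*(h + 3)*(h^2 - 9*h + 20) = (h - 4)*(h - 1)*(h + 3)*(h - 5)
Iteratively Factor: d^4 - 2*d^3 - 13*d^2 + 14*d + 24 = (d - 4)*(d^3 + 2*d^2 - 5*d - 6) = (d - 4)*(d - 2)*(d^2 + 4*d + 3) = (d - 4)*(d - 2)*(d + 3)*(d + 1)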